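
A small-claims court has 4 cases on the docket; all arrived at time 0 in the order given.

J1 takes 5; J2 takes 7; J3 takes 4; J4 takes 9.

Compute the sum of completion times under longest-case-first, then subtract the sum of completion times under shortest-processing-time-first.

LPT (decreasing processing time): J4 J2 J1 J3.
J4: 0→9
J2: 9→16
J1: 16→21
J3: 21→25
Sum = 9+16+21+25 = 71.
SPT (increasing processing time): J3 J1 J2 J4.
J3: 0→4
J1: 4→9
J2: 9→16
J4: 16→25
Sum = 4+9+16+25 = 54.
Difference = 71 − 54 = 17.

17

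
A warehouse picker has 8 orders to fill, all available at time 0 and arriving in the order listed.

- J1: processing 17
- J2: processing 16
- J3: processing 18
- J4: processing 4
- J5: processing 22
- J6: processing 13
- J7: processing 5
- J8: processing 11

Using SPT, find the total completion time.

371

SPT (increasing processing time): J4 J7 J8 J6 J2 J1 J3 J5.
J4: 0→4
J7: 4→9
J8: 9→20
J6: 20→33
J2: 33→49
J1: 49→66
J3: 66→84
J5: 84→106
Sum = 4+9+20+33+49+66+84+106 = 371.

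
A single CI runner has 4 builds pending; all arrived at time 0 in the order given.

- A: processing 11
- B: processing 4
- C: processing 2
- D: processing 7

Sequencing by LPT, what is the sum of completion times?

75

LPT (decreasing processing time): A D B C.
A: 0→11
D: 11→18
B: 18→22
C: 22→24
Sum = 11+18+22+24 = 75.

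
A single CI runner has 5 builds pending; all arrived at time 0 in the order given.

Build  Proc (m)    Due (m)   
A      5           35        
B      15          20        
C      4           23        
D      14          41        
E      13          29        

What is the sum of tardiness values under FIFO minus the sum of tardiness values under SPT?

FIFO (arrival order): A B C D E.
A: 0→5, due 35, tardiness 0
B: 5→20, due 20, tardiness 0
C: 20→24, due 23, tardiness 1
D: 24→38, due 41, tardiness 0
E: 38→51, due 29, tardiness 22
Sum = 0+0+1+0+22 = 23.
SPT (increasing processing time): C A E D B.
C: 0→4, due 23, tardiness 0
A: 4→9, due 35, tardiness 0
E: 9→22, due 29, tardiness 0
D: 22→36, due 41, tardiness 0
B: 36→51, due 20, tardiness 31
Sum = 0+0+0+0+31 = 31.
Difference = 23 − 31 = -8.

-8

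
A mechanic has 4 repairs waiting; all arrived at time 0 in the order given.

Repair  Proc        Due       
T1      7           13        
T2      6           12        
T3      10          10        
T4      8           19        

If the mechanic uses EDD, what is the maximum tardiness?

12

EDD (increasing due date): T3 T2 T1 T4.
T3: 0→10, due 10, tardiness 0
T2: 10→16, due 12, tardiness 4
T1: 16→23, due 13, tardiness 10
T4: 23→31, due 19, tardiness 12
Maximum = 12.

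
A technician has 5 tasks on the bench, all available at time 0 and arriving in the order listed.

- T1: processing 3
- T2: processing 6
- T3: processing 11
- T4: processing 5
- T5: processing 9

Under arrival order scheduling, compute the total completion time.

FIFO (arrival order): T1 T2 T3 T4 T5.
T1: 0→3
T2: 3→9
T3: 9→20
T4: 20→25
T5: 25→34
Sum = 3+9+20+25+34 = 91.

91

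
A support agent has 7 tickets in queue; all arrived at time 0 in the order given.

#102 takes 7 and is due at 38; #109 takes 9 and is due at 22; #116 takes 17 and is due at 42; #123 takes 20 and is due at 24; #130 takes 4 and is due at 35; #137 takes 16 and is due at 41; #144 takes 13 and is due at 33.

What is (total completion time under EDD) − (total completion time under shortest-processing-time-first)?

65

EDD (increasing due date): #109 #123 #144 #130 #102 #137 #116.
#109: 0→9
#123: 9→29
#144: 29→42
#130: 42→46
#102: 46→53
#137: 53→69
#116: 69→86
Sum = 9+29+42+46+53+69+86 = 334.
SPT (increasing processing time): #130 #102 #109 #144 #137 #116 #123.
#130: 0→4
#102: 4→11
#109: 11→20
#144: 20→33
#137: 33→49
#116: 49→66
#123: 66→86
Sum = 4+11+20+33+49+66+86 = 269.
Difference = 334 − 269 = 65.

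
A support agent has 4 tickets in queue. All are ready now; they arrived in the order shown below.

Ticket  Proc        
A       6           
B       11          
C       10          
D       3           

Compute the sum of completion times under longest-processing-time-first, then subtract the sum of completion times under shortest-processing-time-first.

28

LPT (decreasing processing time): B C A D.
B: 0→11
C: 11→21
A: 21→27
D: 27→30
Sum = 11+21+27+30 = 89.
SPT (increasing processing time): D A C B.
D: 0→3
A: 3→9
C: 9→19
B: 19→30
Sum = 3+9+19+30 = 61.
Difference = 89 − 61 = 28.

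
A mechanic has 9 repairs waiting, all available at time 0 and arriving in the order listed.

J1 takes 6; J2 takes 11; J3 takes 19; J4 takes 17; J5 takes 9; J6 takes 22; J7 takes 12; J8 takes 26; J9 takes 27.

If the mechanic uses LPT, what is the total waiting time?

760

LPT (decreasing processing time): J9 J8 J6 J3 J4 J7 J2 J5 J1.
J9: waits 0, runs 0→27
J8: waits 27, runs 27→53
J6: waits 53, runs 53→75
J3: waits 75, runs 75→94
J4: waits 94, runs 94→111
J7: waits 111, runs 111→123
J2: waits 123, runs 123→134
J5: waits 134, runs 134→143
J1: waits 143, runs 143→149
Sum = 0+27+53+75+94+111+123+134+143 = 760.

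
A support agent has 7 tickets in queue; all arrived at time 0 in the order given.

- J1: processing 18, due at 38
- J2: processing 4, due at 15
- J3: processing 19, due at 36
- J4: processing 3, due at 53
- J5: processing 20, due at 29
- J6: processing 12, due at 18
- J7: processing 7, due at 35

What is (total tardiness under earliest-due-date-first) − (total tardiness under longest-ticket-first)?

-96

EDD (increasing due date): J2 J6 J5 J7 J3 J1 J4.
J2: 0→4, due 15, tardiness 0
J6: 4→16, due 18, tardiness 0
J5: 16→36, due 29, tardiness 7
J7: 36→43, due 35, tardiness 8
J3: 43→62, due 36, tardiness 26
J1: 62→80, due 38, tardiness 42
J4: 80→83, due 53, tardiness 30
Sum = 0+0+7+8+26+42+30 = 113.
LPT (decreasing processing time): J5 J3 J1 J6 J7 J2 J4.
J5: 0→20, due 29, tardiness 0
J3: 20→39, due 36, tardiness 3
J1: 39→57, due 38, tardiness 19
J6: 57→69, due 18, tardiness 51
J7: 69→76, due 35, tardiness 41
J2: 76→80, due 15, tardiness 65
J4: 80→83, due 53, tardiness 30
Sum = 0+3+19+51+41+65+30 = 209.
Difference = 113 − 209 = -96.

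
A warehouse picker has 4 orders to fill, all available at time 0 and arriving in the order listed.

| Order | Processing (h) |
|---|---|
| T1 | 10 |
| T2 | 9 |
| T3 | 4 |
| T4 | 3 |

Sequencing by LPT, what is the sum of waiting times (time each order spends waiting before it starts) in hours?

LPT (decreasing processing time): T1 T2 T3 T4.
T1: waits 0, runs 0→10
T2: waits 10, runs 10→19
T3: waits 19, runs 19→23
T4: waits 23, runs 23→26
Sum = 0+10+19+23 = 52.

52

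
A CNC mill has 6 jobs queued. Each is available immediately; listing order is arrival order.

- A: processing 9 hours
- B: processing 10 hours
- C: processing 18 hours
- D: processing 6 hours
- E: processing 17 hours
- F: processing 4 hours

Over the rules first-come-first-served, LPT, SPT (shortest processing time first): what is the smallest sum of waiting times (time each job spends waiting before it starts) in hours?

FIFO (arrival order): A B C D E F.
A: waits 0, runs 0→9
B: waits 9, runs 9→19
C: waits 19, runs 19→37
D: waits 37, runs 37→43
E: waits 43, runs 43→60
F: waits 60, runs 60→64
Sum = 0+9+19+37+43+60 = 168.
LPT (decreasing processing time): C E B A D F.
C: waits 0, runs 0→18
E: waits 18, runs 18→35
B: waits 35, runs 35→45
A: waits 45, runs 45→54
D: waits 54, runs 54→60
F: waits 60, runs 60→64
Sum = 0+18+35+45+54+60 = 212.
SPT (increasing processing time): F D A B E C.
F: waits 0, runs 0→4
D: waits 4, runs 4→10
A: waits 10, runs 10→19
B: waits 19, runs 19→29
E: waits 29, runs 29→46
C: waits 46, runs 46→64
Sum = 0+4+10+19+29+46 = 108.
FIFO 168, LPT 212, SPT 108 → minimum 108.

108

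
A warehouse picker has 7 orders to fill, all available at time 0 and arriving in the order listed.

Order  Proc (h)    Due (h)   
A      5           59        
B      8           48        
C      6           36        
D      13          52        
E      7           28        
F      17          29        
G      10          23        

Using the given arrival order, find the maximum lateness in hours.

FIFO (arrival order): A B C D E F G.
A: 0→5, due 59, lateness -54
B: 5→13, due 48, lateness -35
C: 13→19, due 36, lateness -17
D: 19→32, due 52, lateness -20
E: 32→39, due 28, lateness 11
F: 39→56, due 29, lateness 27
G: 56→66, due 23, lateness 43
Maximum = 43.

43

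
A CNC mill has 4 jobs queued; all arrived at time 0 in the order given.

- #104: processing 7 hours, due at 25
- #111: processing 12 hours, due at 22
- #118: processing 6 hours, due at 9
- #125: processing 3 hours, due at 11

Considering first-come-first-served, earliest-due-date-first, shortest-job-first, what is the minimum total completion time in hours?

56

FIFO (arrival order): #104 #111 #118 #125.
#104: 0→7
#111: 7→19
#118: 19→25
#125: 25→28
Sum = 7+19+25+28 = 79.
EDD (increasing due date): #118 #125 #111 #104.
#118: 0→6
#125: 6→9
#111: 9→21
#104: 21→28
Sum = 6+9+21+28 = 64.
SPT (increasing processing time): #125 #118 #104 #111.
#125: 0→3
#118: 3→9
#104: 9→16
#111: 16→28
Sum = 3+9+16+28 = 56.
FIFO 79, EDD 64, SPT 56 → minimum 56.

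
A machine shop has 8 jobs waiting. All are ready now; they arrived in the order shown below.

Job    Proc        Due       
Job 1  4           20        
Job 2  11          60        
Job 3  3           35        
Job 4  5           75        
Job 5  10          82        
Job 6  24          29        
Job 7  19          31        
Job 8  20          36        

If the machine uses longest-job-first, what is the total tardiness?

LPT (decreasing processing time): Job 6 Job 8 Job 7 Job 2 Job 5 Job 4 Job 1 Job 3.
Job 6: 0→24, due 29, tardiness 0
Job 8: 24→44, due 36, tardiness 8
Job 7: 44→63, due 31, tardiness 32
Job 2: 63→74, due 60, tardiness 14
Job 5: 74→84, due 82, tardiness 2
Job 4: 84→89, due 75, tardiness 14
Job 1: 89→93, due 20, tardiness 73
Job 3: 93→96, due 35, tardiness 61
Sum = 0+8+32+14+2+14+73+61 = 204.

204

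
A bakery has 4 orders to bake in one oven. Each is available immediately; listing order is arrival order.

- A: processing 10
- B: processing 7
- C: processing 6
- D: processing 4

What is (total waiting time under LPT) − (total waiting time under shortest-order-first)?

LPT (decreasing processing time): A B C D.
A: waits 0, runs 0→10
B: waits 10, runs 10→17
C: waits 17, runs 17→23
D: waits 23, runs 23→27
Sum = 0+10+17+23 = 50.
SPT (increasing processing time): D C B A.
D: waits 0, runs 0→4
C: waits 4, runs 4→10
B: waits 10, runs 10→17
A: waits 17, runs 17→27
Sum = 0+4+10+17 = 31.
Difference = 50 − 31 = 19.

19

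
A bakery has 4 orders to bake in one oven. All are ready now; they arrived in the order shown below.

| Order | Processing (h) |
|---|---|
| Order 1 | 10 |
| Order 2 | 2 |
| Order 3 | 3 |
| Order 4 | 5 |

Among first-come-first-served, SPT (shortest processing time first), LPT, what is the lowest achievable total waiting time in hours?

FIFO (arrival order): Order 1 Order 2 Order 3 Order 4.
Order 1: waits 0, runs 0→10
Order 2: waits 10, runs 10→12
Order 3: waits 12, runs 12→15
Order 4: waits 15, runs 15→20
Sum = 0+10+12+15 = 37.
SPT (increasing processing time): Order 2 Order 3 Order 4 Order 1.
Order 2: waits 0, runs 0→2
Order 3: waits 2, runs 2→5
Order 4: waits 5, runs 5→10
Order 1: waits 10, runs 10→20
Sum = 0+2+5+10 = 17.
LPT (decreasing processing time): Order 1 Order 4 Order 3 Order 2.
Order 1: waits 0, runs 0→10
Order 4: waits 10, runs 10→15
Order 3: waits 15, runs 15→18
Order 2: waits 18, runs 18→20
Sum = 0+10+15+18 = 43.
FIFO 37, SPT 17, LPT 43 → minimum 17.

17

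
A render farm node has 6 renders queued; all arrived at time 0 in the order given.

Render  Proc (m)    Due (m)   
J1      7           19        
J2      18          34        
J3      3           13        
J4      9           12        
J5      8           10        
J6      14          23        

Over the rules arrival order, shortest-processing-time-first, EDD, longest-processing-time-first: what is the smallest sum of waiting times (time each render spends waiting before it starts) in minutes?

99

FIFO (arrival order): J1 J2 J3 J4 J5 J6.
J1: waits 0, runs 0→7
J2: waits 7, runs 7→25
J3: waits 25, runs 25→28
J4: waits 28, runs 28→37
J5: waits 37, runs 37→45
J6: waits 45, runs 45→59
Sum = 0+7+25+28+37+45 = 142.
SPT (increasing processing time): J3 J1 J5 J4 J6 J2.
J3: waits 0, runs 0→3
J1: waits 3, runs 3→10
J5: waits 10, runs 10→18
J4: waits 18, runs 18→27
J6: waits 27, runs 27→41
J2: waits 41, runs 41→59
Sum = 0+3+10+18+27+41 = 99.
EDD (increasing due date): J5 J4 J3 J1 J6 J2.
J5: waits 0, runs 0→8
J4: waits 8, runs 8→17
J3: waits 17, runs 17→20
J1: waits 20, runs 20→27
J6: waits 27, runs 27→41
J2: waits 41, runs 41→59
Sum = 0+8+17+20+27+41 = 113.
LPT (decreasing processing time): J2 J6 J4 J5 J1 J3.
J2: waits 0, runs 0→18
J6: waits 18, runs 18→32
J4: waits 32, runs 32→41
J5: waits 41, runs 41→49
J1: waits 49, runs 49→56
J3: waits 56, runs 56→59
Sum = 0+18+32+41+49+56 = 196.
FIFO 142, SPT 99, EDD 113, LPT 196 → minimum 99.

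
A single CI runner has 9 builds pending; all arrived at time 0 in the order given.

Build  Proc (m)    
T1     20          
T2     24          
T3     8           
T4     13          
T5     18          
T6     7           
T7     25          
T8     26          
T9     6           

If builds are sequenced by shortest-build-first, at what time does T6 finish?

13

SPT (increasing processing time): T9 T6 T3 T4 T5 T1 T2 T7 T8.
T9: 0→6
T6: 6→13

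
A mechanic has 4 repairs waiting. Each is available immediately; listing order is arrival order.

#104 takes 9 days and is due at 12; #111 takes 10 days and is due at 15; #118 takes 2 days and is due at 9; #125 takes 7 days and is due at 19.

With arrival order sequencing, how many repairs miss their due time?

FIFO (arrival order): #104 #111 #118 #125.
#104: 0→9, due 12, tardiness 0
#111: 9→19, due 15, tardiness 4
#118: 19→21, due 9, tardiness 12
#125: 21→28, due 19, tardiness 9
Late repairs: 3.

3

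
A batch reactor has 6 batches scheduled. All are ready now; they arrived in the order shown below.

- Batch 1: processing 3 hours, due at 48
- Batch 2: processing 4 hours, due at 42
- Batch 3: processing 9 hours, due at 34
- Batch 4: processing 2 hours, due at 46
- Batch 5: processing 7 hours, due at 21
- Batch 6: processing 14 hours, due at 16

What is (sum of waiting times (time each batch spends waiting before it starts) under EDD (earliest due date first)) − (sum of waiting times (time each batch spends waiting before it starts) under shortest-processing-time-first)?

EDD (increasing due date): Batch 6 Batch 5 Batch 3 Batch 2 Batch 4 Batch 1.
Batch 6: waits 0, runs 0→14
Batch 5: waits 14, runs 14→21
Batch 3: waits 21, runs 21→30
Batch 2: waits 30, runs 30→34
Batch 4: waits 34, runs 34→36
Batch 1: waits 36, runs 36→39
Sum = 0+14+21+30+34+36 = 135.
SPT (increasing processing time): Batch 4 Batch 1 Batch 2 Batch 5 Batch 3 Batch 6.
Batch 4: waits 0, runs 0→2
Batch 1: waits 2, runs 2→5
Batch 2: waits 5, runs 5→9
Batch 5: waits 9, runs 9→16
Batch 3: waits 16, runs 16→25
Batch 6: waits 25, runs 25→39
Sum = 0+2+5+9+16+25 = 57.
Difference = 135 − 57 = 78.

78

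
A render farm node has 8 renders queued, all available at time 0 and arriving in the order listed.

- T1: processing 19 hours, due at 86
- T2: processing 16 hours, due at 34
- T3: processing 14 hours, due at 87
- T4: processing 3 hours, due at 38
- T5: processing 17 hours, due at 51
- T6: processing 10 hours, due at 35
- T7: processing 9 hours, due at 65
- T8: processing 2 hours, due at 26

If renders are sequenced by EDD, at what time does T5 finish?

EDD (increasing due date): T8 T2 T6 T4 T5 T7 T1 T3.
T8: 0→2
T2: 2→18
T6: 18→28
T4: 28→31
T5: 31→48

48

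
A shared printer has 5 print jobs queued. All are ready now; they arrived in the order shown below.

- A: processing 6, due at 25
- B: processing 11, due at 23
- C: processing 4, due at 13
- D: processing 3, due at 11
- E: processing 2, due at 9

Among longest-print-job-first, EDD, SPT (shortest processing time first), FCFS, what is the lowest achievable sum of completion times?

57

LPT (decreasing processing time): B A C D E.
B: 0→11
A: 11→17
C: 17→21
D: 21→24
E: 24→26
Sum = 11+17+21+24+26 = 99.
EDD (increasing due date): E D C B A.
E: 0→2
D: 2→5
C: 5→9
B: 9→20
A: 20→26
Sum = 2+5+9+20+26 = 62.
SPT (increasing processing time): E D C A B.
E: 0→2
D: 2→5
C: 5→9
A: 9→15
B: 15→26
Sum = 2+5+9+15+26 = 57.
FIFO (arrival order): A B C D E.
A: 0→6
B: 6→17
C: 17→21
D: 21→24
E: 24→26
Sum = 6+17+21+24+26 = 94.
LPT 99, EDD 62, SPT 57, FIFO 94 → minimum 57.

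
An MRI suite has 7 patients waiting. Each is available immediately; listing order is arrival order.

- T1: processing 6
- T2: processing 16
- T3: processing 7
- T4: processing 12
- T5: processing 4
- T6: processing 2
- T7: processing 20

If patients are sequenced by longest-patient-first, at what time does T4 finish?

LPT (decreasing processing time): T7 T2 T4 T3 T1 T5 T6.
T7: 0→20
T2: 20→36
T4: 36→48

48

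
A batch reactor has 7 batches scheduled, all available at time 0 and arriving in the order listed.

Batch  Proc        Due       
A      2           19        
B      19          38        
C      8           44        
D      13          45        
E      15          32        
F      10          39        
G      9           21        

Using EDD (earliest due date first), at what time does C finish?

63

EDD (increasing due date): A G E B F C D.
A: 0→2
G: 2→11
E: 11→26
B: 26→45
F: 45→55
C: 55→63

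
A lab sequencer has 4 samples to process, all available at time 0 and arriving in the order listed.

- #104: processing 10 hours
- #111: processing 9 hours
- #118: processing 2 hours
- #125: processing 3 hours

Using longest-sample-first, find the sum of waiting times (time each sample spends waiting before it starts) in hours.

51

LPT (decreasing processing time): #104 #111 #125 #118.
#104: waits 0, runs 0→10
#111: waits 10, runs 10→19
#125: waits 19, runs 19→22
#118: waits 22, runs 22→24
Sum = 0+10+19+22 = 51.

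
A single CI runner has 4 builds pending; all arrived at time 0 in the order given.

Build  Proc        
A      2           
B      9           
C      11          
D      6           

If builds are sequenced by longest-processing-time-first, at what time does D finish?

LPT (decreasing processing time): C B D A.
C: 0→11
B: 11→20
D: 20→26

26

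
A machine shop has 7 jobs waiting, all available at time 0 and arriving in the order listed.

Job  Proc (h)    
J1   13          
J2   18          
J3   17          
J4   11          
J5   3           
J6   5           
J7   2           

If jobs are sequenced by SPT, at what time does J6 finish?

10

SPT (increasing processing time): J7 J5 J6 J4 J1 J3 J2.
J7: 0→2
J5: 2→5
J6: 5→10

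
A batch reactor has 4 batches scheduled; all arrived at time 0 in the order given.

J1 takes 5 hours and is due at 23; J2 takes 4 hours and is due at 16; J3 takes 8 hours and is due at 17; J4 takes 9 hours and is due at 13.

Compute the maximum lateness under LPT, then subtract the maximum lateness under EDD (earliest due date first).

6

LPT (decreasing processing time): J4 J3 J1 J2.
J4: 0→9, due 13, lateness -4
J3: 9→17, due 17, lateness 0
J1: 17→22, due 23, lateness -1
J2: 22→26, due 16, lateness 10
Maximum = 10.
EDD (increasing due date): J4 J2 J3 J1.
J4: 0→9, due 13, lateness -4
J2: 9→13, due 16, lateness -3
J3: 13→21, due 17, lateness 4
J1: 21→26, due 23, lateness 3
Maximum = 4.
Difference = 10 − 4 = 6.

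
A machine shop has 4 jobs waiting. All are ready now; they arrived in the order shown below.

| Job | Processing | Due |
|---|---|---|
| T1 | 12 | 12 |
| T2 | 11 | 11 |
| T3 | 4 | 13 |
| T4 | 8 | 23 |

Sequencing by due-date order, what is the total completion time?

EDD (increasing due date): T2 T1 T3 T4.
T2: 0→11
T1: 11→23
T3: 23→27
T4: 27→35
Sum = 11+23+27+35 = 96.

96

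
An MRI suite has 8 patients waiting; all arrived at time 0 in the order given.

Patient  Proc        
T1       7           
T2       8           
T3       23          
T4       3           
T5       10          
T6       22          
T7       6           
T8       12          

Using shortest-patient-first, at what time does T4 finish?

SPT (increasing processing time): T4 T7 T1 T2 T5 T8 T6 T3.
T4: 0→3

3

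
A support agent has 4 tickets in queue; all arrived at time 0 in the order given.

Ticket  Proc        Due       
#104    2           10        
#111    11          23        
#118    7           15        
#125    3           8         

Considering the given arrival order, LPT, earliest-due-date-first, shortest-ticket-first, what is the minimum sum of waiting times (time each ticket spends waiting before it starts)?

19

FIFO (arrival order): #104 #111 #118 #125.
#104: waits 0, runs 0→2
#111: waits 2, runs 2→13
#118: waits 13, runs 13→20
#125: waits 20, runs 20→23
Sum = 0+2+13+20 = 35.
LPT (decreasing processing time): #111 #118 #125 #104.
#111: waits 0, runs 0→11
#118: waits 11, runs 11→18
#125: waits 18, runs 18→21
#104: waits 21, runs 21→23
Sum = 0+11+18+21 = 50.
EDD (increasing due date): #125 #104 #118 #111.
#125: waits 0, runs 0→3
#104: waits 3, runs 3→5
#118: waits 5, runs 5→12
#111: waits 12, runs 12→23
Sum = 0+3+5+12 = 20.
SPT (increasing processing time): #104 #125 #118 #111.
#104: waits 0, runs 0→2
#125: waits 2, runs 2→5
#118: waits 5, runs 5→12
#111: waits 12, runs 12→23
Sum = 0+2+5+12 = 19.
FIFO 35, LPT 50, EDD 20, SPT 19 → minimum 19.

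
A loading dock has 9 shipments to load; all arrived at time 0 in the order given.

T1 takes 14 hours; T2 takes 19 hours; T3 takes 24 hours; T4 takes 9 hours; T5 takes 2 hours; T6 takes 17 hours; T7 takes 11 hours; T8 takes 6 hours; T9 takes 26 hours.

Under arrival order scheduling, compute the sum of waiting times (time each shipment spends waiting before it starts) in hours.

FIFO (arrival order): T1 T2 T3 T4 T5 T6 T7 T8 T9.
T1: waits 0, runs 0→14
T2: waits 14, runs 14→33
T3: waits 33, runs 33→57
T4: waits 57, runs 57→66
T5: waits 66, runs 66→68
T6: waits 68, runs 68→85
T7: waits 85, runs 85→96
T8: waits 96, runs 96→102
T9: waits 102, runs 102→128
Sum = 0+14+33+57+66+68+85+96+102 = 521.

521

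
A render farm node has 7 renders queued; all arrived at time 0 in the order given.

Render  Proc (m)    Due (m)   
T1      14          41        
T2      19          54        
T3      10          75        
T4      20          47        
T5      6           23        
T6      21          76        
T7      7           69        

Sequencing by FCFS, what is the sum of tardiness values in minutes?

FIFO (arrival order): T1 T2 T3 T4 T5 T6 T7.
T1: 0→14, due 41, tardiness 0
T2: 14→33, due 54, tardiness 0
T3: 33→43, due 75, tardiness 0
T4: 43→63, due 47, tardiness 16
T5: 63→69, due 23, tardiness 46
T6: 69→90, due 76, tardiness 14
T7: 90→97, due 69, tardiness 28
Sum = 0+0+0+16+46+14+28 = 104.

104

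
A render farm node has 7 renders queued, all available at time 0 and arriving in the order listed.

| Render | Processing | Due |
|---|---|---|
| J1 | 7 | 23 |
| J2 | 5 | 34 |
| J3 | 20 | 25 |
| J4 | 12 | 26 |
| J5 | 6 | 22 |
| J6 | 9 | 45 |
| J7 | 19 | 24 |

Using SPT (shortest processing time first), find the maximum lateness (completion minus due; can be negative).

SPT (increasing processing time): J2 J5 J1 J6 J4 J7 J3.
J2: 0→5, due 34, lateness -29
J5: 5→11, due 22, lateness -11
J1: 11→18, due 23, lateness -5
J6: 18→27, due 45, lateness -18
J4: 27→39, due 26, lateness 13
J7: 39→58, due 24, lateness 34
J3: 58→78, due 25, lateness 53
Maximum = 53.

53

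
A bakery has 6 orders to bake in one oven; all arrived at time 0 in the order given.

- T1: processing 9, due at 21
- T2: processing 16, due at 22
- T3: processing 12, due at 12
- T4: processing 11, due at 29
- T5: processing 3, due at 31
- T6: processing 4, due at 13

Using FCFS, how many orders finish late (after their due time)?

5

FIFO (arrival order): T1 T2 T3 T4 T5 T6.
T1: 0→9, due 21, tardiness 0
T2: 9→25, due 22, tardiness 3
T3: 25→37, due 12, tardiness 25
T4: 37→48, due 29, tardiness 19
T5: 48→51, due 31, tardiness 20
T6: 51→55, due 13, tardiness 42
Late orders: 5.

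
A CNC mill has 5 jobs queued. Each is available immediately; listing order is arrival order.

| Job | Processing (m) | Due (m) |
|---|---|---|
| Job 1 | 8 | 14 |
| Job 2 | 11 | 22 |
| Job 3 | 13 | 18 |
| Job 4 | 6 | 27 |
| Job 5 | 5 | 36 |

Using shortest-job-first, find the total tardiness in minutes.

SPT (increasing processing time): Job 5 Job 4 Job 1 Job 2 Job 3.
Job 5: 0→5, due 36, tardiness 0
Job 4: 5→11, due 27, tardiness 0
Job 1: 11→19, due 14, tardiness 5
Job 2: 19→30, due 22, tardiness 8
Job 3: 30→43, due 18, tardiness 25
Sum = 0+0+5+8+25 = 38.

38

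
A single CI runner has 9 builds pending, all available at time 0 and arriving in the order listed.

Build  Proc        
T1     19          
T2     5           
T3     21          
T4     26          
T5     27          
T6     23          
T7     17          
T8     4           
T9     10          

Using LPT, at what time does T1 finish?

116

LPT (decreasing processing time): T5 T4 T6 T3 T1 T7 T9 T2 T8.
T5: 0→27
T4: 27→53
T6: 53→76
T3: 76→97
T1: 97→116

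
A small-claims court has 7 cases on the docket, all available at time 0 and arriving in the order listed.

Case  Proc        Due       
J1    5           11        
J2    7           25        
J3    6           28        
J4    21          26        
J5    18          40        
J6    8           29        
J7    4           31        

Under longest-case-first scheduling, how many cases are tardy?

5

LPT (decreasing processing time): J4 J5 J6 J2 J3 J1 J7.
J4: 0→21, due 26, tardiness 0
J5: 21→39, due 40, tardiness 0
J6: 39→47, due 29, tardiness 18
J2: 47→54, due 25, tardiness 29
J3: 54→60, due 28, tardiness 32
J1: 60→65, due 11, tardiness 54
J7: 65→69, due 31, tardiness 38
Late cases: 5.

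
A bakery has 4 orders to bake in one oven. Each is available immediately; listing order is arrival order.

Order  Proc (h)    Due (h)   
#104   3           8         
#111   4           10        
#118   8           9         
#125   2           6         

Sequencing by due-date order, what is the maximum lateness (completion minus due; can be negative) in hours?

EDD (increasing due date): #125 #104 #118 #111.
#125: 0→2, due 6, lateness -4
#104: 2→5, due 8, lateness -3
#118: 5→13, due 9, lateness 4
#111: 13→17, due 10, lateness 7
Maximum = 7.

7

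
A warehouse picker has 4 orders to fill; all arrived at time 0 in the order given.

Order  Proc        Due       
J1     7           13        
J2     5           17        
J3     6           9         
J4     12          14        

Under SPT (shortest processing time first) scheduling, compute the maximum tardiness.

16

SPT (increasing processing time): J2 J3 J1 J4.
J2: 0→5, due 17, tardiness 0
J3: 5→11, due 9, tardiness 2
J1: 11→18, due 13, tardiness 5
J4: 18→30, due 14, tardiness 16
Maximum = 16.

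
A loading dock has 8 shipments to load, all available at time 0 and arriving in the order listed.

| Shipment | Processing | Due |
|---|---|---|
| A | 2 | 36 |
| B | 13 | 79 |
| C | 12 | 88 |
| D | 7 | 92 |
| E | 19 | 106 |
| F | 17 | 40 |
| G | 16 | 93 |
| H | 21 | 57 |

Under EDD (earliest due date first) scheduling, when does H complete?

40

EDD (increasing due date): A F H B C D G E.
A: 0→2
F: 2→19
H: 19→40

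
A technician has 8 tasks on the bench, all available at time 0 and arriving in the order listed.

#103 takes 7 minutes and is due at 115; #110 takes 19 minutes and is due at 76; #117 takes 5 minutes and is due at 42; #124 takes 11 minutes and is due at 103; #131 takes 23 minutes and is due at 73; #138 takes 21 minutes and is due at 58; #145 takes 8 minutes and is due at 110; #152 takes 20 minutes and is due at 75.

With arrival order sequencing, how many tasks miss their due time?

2

FIFO (arrival order): #103 #110 #117 #124 #131 #138 #145 #152.
#103: 0→7, due 115, tardiness 0
#110: 7→26, due 76, tardiness 0
#117: 26→31, due 42, tardiness 0
#124: 31→42, due 103, tardiness 0
#131: 42→65, due 73, tardiness 0
#138: 65→86, due 58, tardiness 28
#145: 86→94, due 110, tardiness 0
#152: 94→114, due 75, tardiness 39
Late tasks: 2.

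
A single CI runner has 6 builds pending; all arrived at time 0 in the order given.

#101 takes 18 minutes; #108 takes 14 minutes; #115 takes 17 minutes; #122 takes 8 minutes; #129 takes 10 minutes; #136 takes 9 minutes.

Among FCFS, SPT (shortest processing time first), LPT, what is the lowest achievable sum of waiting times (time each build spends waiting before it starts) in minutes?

FIFO (arrival order): #101 #108 #115 #122 #129 #136.
#101: waits 0, runs 0→18
#108: waits 18, runs 18→32
#115: waits 32, runs 32→49
#122: waits 49, runs 49→57
#129: waits 57, runs 57→67
#136: waits 67, runs 67→76
Sum = 0+18+32+49+57+67 = 223.
SPT (increasing processing time): #122 #136 #129 #108 #115 #101.
#122: waits 0, runs 0→8
#136: waits 8, runs 8→17
#129: waits 17, runs 17→27
#108: waits 27, runs 27→41
#115: waits 41, runs 41→58
#101: waits 58, runs 58→76
Sum = 0+8+17+27+41+58 = 151.
LPT (decreasing processing time): #101 #115 #108 #129 #136 #122.
#101: waits 0, runs 0→18
#115: waits 18, runs 18→35
#108: waits 35, runs 35→49
#129: waits 49, runs 49→59
#136: waits 59, runs 59→68
#122: waits 68, runs 68→76
Sum = 0+18+35+49+59+68 = 229.
FIFO 223, SPT 151, LPT 229 → minimum 151.

151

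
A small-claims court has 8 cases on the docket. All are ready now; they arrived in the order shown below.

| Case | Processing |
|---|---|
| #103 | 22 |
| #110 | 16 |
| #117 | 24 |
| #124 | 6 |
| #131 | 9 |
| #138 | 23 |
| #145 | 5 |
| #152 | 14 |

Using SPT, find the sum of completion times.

406

SPT (increasing processing time): #145 #124 #131 #152 #110 #103 #138 #117.
#145: 0→5
#124: 5→11
#131: 11→20
#152: 20→34
#110: 34→50
#103: 50→72
#138: 72→95
#117: 95→119
Sum = 5+11+20+34+50+72+95+119 = 406.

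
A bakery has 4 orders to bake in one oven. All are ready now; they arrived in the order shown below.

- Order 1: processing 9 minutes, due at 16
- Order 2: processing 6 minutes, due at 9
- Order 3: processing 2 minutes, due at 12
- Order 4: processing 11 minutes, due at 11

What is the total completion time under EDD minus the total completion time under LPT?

-15

EDD (increasing due date): Order 2 Order 4 Order 3 Order 1.
Order 2: 0→6
Order 4: 6→17
Order 3: 17→19
Order 1: 19→28
Sum = 6+17+19+28 = 70.
LPT (decreasing processing time): Order 4 Order 1 Order 2 Order 3.
Order 4: 0→11
Order 1: 11→20
Order 2: 20→26
Order 3: 26→28
Sum = 11+20+26+28 = 85.
Difference = 70 − 85 = -15.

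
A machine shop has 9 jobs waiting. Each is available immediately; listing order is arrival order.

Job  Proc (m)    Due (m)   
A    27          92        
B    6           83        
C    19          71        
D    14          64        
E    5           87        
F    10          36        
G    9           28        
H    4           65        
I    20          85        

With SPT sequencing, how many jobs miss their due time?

SPT (increasing processing time): H E B G F D C I A.
H: 0→4, due 65, tardiness 0
E: 4→9, due 87, tardiness 0
B: 9→15, due 83, tardiness 0
G: 15→24, due 28, tardiness 0
F: 24→34, due 36, tardiness 0
D: 34→48, due 64, tardiness 0
C: 48→67, due 71, tardiness 0
I: 67→87, due 85, tardiness 2
A: 87→114, due 92, tardiness 22
Late jobs: 2.

2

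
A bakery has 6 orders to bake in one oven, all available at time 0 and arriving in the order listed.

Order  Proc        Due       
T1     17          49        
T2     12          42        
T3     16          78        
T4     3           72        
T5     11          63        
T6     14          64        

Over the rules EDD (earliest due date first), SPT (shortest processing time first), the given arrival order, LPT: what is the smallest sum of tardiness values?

0

EDD (increasing due date): T2 T1 T5 T6 T4 T3.
T2: 0→12, due 42, tardiness 0
T1: 12→29, due 49, tardiness 0
T5: 29→40, due 63, tardiness 0
T6: 40→54, due 64, tardiness 0
T4: 54→57, due 72, tardiness 0
T3: 57→73, due 78, tardiness 0
Sum = 0+0+0+0+0+0 = 0.
SPT (increasing processing time): T4 T5 T2 T6 T3 T1.
T4: 0→3, due 72, tardiness 0
T5: 3→14, due 63, tardiness 0
T2: 14→26, due 42, tardiness 0
T6: 26→40, due 64, tardiness 0
T3: 40→56, due 78, tardiness 0
T1: 56→73, due 49, tardiness 24
Sum = 0+0+0+0+0+24 = 24.
FIFO (arrival order): T1 T2 T3 T4 T5 T6.
T1: 0→17, due 49, tardiness 0
T2: 17→29, due 42, tardiness 0
T3: 29→45, due 78, tardiness 0
T4: 45→48, due 72, tardiness 0
T5: 48→59, due 63, tardiness 0
T6: 59→73, due 64, tardiness 9
Sum = 0+0+0+0+0+9 = 9.
LPT (decreasing processing time): T1 T3 T6 T2 T5 T4.
T1: 0→17, due 49, tardiness 0
T3: 17→33, due 78, tardiness 0
T6: 33→47, due 64, tardiness 0
T2: 47→59, due 42, tardiness 17
T5: 59→70, due 63, tardiness 7
T4: 70→73, due 72, tardiness 1
Sum = 0+0+0+17+7+1 = 25.
EDD 0, SPT 24, FIFO 9, LPT 25 → minimum 0.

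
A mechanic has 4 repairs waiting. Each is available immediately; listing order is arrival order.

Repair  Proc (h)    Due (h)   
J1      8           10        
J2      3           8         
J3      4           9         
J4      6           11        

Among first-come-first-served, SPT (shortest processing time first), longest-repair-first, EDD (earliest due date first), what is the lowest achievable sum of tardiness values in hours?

13

FIFO (arrival order): J1 J2 J3 J4.
J1: 0→8, due 10, tardiness 0
J2: 8→11, due 8, tardiness 3
J3: 11→15, due 9, tardiness 6
J4: 15→21, due 11, tardiness 10
Sum = 0+3+6+10 = 19.
SPT (increasing processing time): J2 J3 J4 J1.
J2: 0→3, due 8, tardiness 0
J3: 3→7, due 9, tardiness 0
J4: 7→13, due 11, tardiness 2
J1: 13→21, due 10, tardiness 11
Sum = 0+0+2+11 = 13.
LPT (decreasing processing time): J1 J4 J3 J2.
J1: 0→8, due 10, tardiness 0
J4: 8→14, due 11, tardiness 3
J3: 14→18, due 9, tardiness 9
J2: 18→21, due 8, tardiness 13
Sum = 0+3+9+13 = 25.
EDD (increasing due date): J2 J3 J1 J4.
J2: 0→3, due 8, tardiness 0
J3: 3→7, due 9, tardiness 0
J1: 7→15, due 10, tardiness 5
J4: 15→21, due 11, tardiness 10
Sum = 0+0+5+10 = 15.
FIFO 19, SPT 13, LPT 25, EDD 15 → minimum 13.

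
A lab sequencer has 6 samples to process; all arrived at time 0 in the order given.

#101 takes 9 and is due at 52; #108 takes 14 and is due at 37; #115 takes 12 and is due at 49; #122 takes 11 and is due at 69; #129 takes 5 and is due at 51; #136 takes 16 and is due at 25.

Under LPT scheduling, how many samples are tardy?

LPT (decreasing processing time): #136 #108 #115 #122 #101 #129.
#136: 0→16, due 25, tardiness 0
#108: 16→30, due 37, tardiness 0
#115: 30→42, due 49, tardiness 0
#122: 42→53, due 69, tardiness 0
#101: 53→62, due 52, tardiness 10
#129: 62→67, due 51, tardiness 16
Late samples: 2.

2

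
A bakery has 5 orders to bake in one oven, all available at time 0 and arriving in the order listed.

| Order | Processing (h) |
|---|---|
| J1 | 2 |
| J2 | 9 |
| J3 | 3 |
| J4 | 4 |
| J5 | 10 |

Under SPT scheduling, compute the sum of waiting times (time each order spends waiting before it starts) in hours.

SPT (increasing processing time): J1 J3 J4 J2 J5.
J1: waits 0, runs 0→2
J3: waits 2, runs 2→5
J4: waits 5, runs 5→9
J2: waits 9, runs 9→18
J5: waits 18, runs 18→28
Sum = 0+2+5+9+18 = 34.

34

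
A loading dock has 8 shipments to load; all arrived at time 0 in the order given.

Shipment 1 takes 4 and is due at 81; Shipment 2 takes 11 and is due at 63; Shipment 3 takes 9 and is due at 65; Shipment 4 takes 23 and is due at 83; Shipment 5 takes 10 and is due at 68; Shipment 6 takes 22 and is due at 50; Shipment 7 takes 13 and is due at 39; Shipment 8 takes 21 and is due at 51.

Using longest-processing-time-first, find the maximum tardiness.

LPT (decreasing processing time): Shipment 4 Shipment 6 Shipment 8 Shipment 7 Shipment 2 Shipment 5 Shipment 3 Shipment 1.
Shipment 4: 0→23, due 83, tardiness 0
Shipment 6: 23→45, due 50, tardiness 0
Shipment 8: 45→66, due 51, tardiness 15
Shipment 7: 66→79, due 39, tardiness 40
Shipment 2: 79→90, due 63, tardiness 27
Shipment 5: 90→100, due 68, tardiness 32
Shipment 3: 100→109, due 65, tardiness 44
Shipment 1: 109→113, due 81, tardiness 32
Maximum = 44.

44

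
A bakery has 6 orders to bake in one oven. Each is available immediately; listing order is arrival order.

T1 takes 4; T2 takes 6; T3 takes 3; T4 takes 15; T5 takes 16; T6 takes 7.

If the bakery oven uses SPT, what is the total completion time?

129

SPT (increasing processing time): T3 T1 T2 T6 T4 T5.
T3: 0→3
T1: 3→7
T2: 7→13
T6: 13→20
T4: 20→35
T5: 35→51
Sum = 3+7+13+20+35+51 = 129.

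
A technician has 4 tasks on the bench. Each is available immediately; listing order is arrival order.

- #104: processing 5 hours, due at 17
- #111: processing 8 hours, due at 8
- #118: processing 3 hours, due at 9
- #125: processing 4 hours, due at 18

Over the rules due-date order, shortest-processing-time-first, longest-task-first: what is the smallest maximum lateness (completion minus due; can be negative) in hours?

EDD (increasing due date): #111 #118 #104 #125.
#111: 0→8, due 8, lateness 0
#118: 8→11, due 9, lateness 2
#104: 11→16, due 17, lateness -1
#125: 16→20, due 18, lateness 2
Maximum = 2.
SPT (increasing processing time): #118 #125 #104 #111.
#118: 0→3, due 9, lateness -6
#125: 3→7, due 18, lateness -11
#104: 7→12, due 17, lateness -5
#111: 12→20, due 8, lateness 12
Maximum = 12.
LPT (decreasing processing time): #111 #104 #125 #118.
#111: 0→8, due 8, lateness 0
#104: 8→13, due 17, lateness -4
#125: 13→17, due 18, lateness -1
#118: 17→20, due 9, lateness 11
Maximum = 11.
EDD 2, SPT 12, LPT 11 → minimum 2.

2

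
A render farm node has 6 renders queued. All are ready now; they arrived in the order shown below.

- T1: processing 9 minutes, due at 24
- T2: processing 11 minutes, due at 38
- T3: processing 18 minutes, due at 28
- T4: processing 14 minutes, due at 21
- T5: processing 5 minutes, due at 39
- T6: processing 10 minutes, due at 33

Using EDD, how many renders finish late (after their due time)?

4

EDD (increasing due date): T4 T1 T3 T6 T2 T5.
T4: 0→14, due 21, tardiness 0
T1: 14→23, due 24, tardiness 0
T3: 23→41, due 28, tardiness 13
T6: 41→51, due 33, tardiness 18
T2: 51→62, due 38, tardiness 24
T5: 62→67, due 39, tardiness 28
Late renders: 4.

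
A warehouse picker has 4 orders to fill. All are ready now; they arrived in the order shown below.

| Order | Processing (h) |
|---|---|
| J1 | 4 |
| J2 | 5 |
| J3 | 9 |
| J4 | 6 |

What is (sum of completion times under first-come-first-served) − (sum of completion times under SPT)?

FIFO (arrival order): J1 J2 J3 J4.
J1: 0→4
J2: 4→9
J3: 9→18
J4: 18→24
Sum = 4+9+18+24 = 55.
SPT (increasing processing time): J1 J2 J4 J3.
J1: 0→4
J2: 4→9
J4: 9→15
J3: 15→24
Sum = 4+9+15+24 = 52.
Difference = 55 − 52 = 3.

3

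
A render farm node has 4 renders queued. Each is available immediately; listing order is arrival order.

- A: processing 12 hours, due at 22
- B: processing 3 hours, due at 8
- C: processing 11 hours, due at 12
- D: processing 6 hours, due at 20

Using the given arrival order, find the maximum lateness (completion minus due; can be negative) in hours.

FIFO (arrival order): A B C D.
A: 0→12, due 22, lateness -10
B: 12→15, due 8, lateness 7
C: 15→26, due 12, lateness 14
D: 26→32, due 20, lateness 12
Maximum = 14.

14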